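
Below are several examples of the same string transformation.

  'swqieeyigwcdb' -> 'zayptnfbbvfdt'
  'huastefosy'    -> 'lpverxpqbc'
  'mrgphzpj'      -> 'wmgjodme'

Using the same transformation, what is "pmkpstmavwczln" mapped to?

wikmjhmpqjxstz

Each output is the input with this applied: move the last 3 characters to the front (rotate right by 3), then shift every letter 3 places backward in the alphabet (wrapping around).
Applying that to "pmkpstmavwczln" gives "wikmjhmpqjxstz".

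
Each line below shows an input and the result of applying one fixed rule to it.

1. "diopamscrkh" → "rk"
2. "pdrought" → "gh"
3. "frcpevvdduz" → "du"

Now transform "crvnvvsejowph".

wp

What's happening: move the last character to the front, then keep only the last 2 characters.
Working it through for "crvnvvsejowph": intermediate "hcrvnvvsejowp", final "wp".
(Check on "pdrought": → "tpdrough" → "gh" ✓)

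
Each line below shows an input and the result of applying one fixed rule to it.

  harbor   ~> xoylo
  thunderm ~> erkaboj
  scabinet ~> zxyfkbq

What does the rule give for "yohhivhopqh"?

leefselmne

The pattern: shift every letter 3 places backward in the alphabet (wrapping around), then delete the first character.
"yohhivhopqh" → "vleefselmne" → "leefselmne".
(Check on "scabinet": → "pzxyfkbq" → "zxyfkbq" ✓)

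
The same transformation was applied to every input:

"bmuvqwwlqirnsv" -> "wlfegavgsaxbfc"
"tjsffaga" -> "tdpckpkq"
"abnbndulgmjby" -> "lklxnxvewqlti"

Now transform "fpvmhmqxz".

zpwfwrhaj

Each output is the input with this applied: swap each adjacent pair of characters (1↔2, 3↔4, ...), then shift every letter 10 places forward in the alphabet (wrapping around).
"fpvmhmqxz" → "zpwfwrhaj".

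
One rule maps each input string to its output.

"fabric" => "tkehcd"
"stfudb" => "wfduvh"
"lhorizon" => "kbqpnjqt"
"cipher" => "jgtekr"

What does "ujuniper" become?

krgtwlwp

Each output is the input with this applied: shift every letter 2 places forward in the alphabet (wrapping around), then swap the front and back halves of the string.
On "ujuniper": the first step gives "wlwpkrgt", and the second then gives "krgtwlwp".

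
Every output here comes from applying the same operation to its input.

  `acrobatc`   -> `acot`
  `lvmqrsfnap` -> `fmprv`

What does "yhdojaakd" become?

The transformation: sort the characters into alphabetical order, then keep every other character starting from the second (positions 2nd, 4th, 6th, ...).
Working it through for "yhdojaakd": intermediate "aaddhjkoy", final "adjo".

adjo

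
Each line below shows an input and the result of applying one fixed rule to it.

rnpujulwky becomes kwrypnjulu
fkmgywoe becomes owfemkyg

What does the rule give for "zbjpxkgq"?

gkzqjbxp

What's happening: move the last 3 characters to the front (rotate right by 3), then swap each adjacent pair of characters (1↔2, 3↔4, ...).
"zbjpxkgq" → "kgqzbjpx" → "gkzqjbxp".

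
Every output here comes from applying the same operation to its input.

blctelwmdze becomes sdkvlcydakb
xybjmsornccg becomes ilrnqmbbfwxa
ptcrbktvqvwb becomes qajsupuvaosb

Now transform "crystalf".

The pattern: move the first 3 characters to the end (rotate left by 3), then shift every letter 1 place backward in the alphabet (wrapping around).
On "crystalf" that produces "rszkebqx".
(Check on "blctelwmdze": → "telwmdzeblc" → "sdkvlcydakb" ✓)

rszkebqx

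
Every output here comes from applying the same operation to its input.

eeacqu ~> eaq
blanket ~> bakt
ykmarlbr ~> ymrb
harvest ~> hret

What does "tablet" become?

tbe

Looking at the pairs, the operation is to keep every other character starting from the first (positions 1st, 3rd, 5th, ...).
Applying that to "tablet" gives "tbe".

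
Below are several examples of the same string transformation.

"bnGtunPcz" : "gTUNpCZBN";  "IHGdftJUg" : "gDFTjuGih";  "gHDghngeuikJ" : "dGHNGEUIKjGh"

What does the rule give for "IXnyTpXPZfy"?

The rule is to flip the case of every letter, then move the first 2 characters to the end (rotate left by 2).
For "IXnyTpXPZfy", step one produces "ixNYtPxpzFY"; step two turns that into "NYtPxpzFYix".

NYtPxpzFYix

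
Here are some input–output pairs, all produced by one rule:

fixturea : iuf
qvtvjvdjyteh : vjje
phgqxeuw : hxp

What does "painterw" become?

atp

Each output is the input with this applied: swap the first and last characters, then keep one character in every 3, starting at position 2 (positions 2nd, 5th, 8th, ...).
Starting from "painterw": after the first operation, "wainterp"; after the second, "atp".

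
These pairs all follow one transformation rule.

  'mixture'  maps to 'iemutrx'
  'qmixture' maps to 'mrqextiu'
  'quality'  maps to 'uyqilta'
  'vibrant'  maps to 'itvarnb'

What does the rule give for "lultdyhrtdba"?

ublattldyhdr

Looking at the pairs, the operation is to swap each adjacent pair of characters (1↔2, 3↔4, ...), then take characters alternately from the front and the back (1st, last, 2nd, 2nd-last, ...).
Working it through for "lultdyhrtdba": intermediate "ultlydrhdtab", final "ublattldyhdr".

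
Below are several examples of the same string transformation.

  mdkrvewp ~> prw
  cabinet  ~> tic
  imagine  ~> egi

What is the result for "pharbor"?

Each output is the input with this applied: swap the first and last characters, then keep one character in every 3, starting at position 1 (positions 1st, 4th, 7th, ...).
Working it through for "pharbor": intermediate "rharbop", final "rrp".

rrp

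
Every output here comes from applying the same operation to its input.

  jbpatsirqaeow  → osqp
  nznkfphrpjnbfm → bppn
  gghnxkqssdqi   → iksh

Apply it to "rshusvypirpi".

What's happening: keep one character in every 3, starting at position 3 (positions 3rd, 6th, 9th, ...), then swap the first and last characters.
On "rshusvypirpi": the first step gives "hvii", and the second then gives "ivih".

ivih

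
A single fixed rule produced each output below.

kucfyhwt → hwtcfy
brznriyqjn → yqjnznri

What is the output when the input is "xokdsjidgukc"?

dgukckdsji

The rule is to delete the first 2 characters, then swap the front and back halves of the string.
Working it through for "xokdsjidgukc": intermediate "kdsjidgukc", final "dgukckdsji".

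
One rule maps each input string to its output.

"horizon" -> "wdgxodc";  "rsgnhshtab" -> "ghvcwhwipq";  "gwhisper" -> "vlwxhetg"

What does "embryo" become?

The rule is to shift every letter 11 places backward in the alphabet (wrapping around).
So "embryo" becomes "tbqgnd".

tbqgnd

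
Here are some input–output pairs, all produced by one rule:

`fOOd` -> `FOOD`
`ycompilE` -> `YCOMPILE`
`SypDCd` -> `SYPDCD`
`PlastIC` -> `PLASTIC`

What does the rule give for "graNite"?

Looking at the pairs, the operation is to convert every letter to uppercase.
"graNite" → "GRANITE".

GRANITE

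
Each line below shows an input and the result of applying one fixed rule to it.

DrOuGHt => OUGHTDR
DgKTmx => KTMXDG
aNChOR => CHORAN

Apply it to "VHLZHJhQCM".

The transformation: move the first 2 characters to the end (rotate left by 2), then convert every letter to uppercase.
On "VHLZHJhQCM": the first step gives "LZHJhQCMVH", and the second then gives "LZHJHQCMVH".

LZHJHQCMVH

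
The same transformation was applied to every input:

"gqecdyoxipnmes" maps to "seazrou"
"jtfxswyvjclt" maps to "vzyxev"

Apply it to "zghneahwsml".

The transformation: shift every letter 2 places forward in the alphabet (wrapping around), then keep every other character starting from the second (positions 2nd, 4th, 6th, ...).
Starting from "zghneahwsml": after the first operation, "bijpgcjyuon"; after the second, "ipcyo".

ipcyo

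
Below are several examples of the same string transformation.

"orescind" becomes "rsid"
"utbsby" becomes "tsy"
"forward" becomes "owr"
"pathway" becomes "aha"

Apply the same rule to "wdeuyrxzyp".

The rule is to keep every other character starting from the second (positions 2nd, 4th, 6th, ...).
So "wdeuyrxzyp" becomes "durzp".

durzp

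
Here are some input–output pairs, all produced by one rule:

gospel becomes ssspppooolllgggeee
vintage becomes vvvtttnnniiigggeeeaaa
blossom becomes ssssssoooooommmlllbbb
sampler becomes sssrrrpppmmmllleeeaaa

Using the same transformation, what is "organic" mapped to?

What's happening: repeat every character 3 times, then sort the characters into reverse alphabetical order.
Working it through for "organic": intermediate "ooorrrgggaaannniiiccc", final "rrrooonnniiigggcccaaa".

rrrooonnniiigggcccaaa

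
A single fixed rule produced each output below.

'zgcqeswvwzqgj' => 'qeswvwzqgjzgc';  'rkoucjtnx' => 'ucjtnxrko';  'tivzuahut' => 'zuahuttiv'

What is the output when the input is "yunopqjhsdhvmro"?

opqjhsdhvmroyun

Each output is the input with this applied: move the first 3 characters to the end (rotate left by 3).
Applying that to "yunopqjhsdhvmro" gives "opqjhsdhvmroyun".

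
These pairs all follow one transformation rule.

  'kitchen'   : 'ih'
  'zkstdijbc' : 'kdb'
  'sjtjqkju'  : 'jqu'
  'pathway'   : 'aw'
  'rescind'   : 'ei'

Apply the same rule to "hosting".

The transformation: keep one character in every 3, starting at position 2 (positions 2nd, 5th, 8th, ...).
So "hosting" becomes "oi".

oi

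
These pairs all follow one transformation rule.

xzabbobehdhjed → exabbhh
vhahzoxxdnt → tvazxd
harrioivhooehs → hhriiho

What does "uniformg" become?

The rule is to keep every other character starting from the first (positions 1st, 3rd, 5th, ...), then move the last character to the front.
On "uniformg": the first step gives "uiom", and the second then gives "muio".

muio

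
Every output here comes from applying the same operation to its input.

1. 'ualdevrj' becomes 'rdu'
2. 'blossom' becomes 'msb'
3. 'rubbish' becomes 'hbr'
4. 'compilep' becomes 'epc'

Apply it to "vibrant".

trv

What's happening: keep one character in every 3, starting at position 1 (positions 1st, 4th, 7th, ...), then reverse the string.
"vibrant" → "vrt" → "trv".
(Check on "compilep": → "cpe" → "epc" ✓)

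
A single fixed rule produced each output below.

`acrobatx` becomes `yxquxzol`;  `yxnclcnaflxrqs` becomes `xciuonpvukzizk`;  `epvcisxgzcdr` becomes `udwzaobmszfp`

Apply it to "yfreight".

The pattern: swap the front and back halves of the string, then shift every letter 3 places backward in the alphabet (wrapping around).
"yfreight" → "ightyfre" → "fdeqvcob".

fdeqvcob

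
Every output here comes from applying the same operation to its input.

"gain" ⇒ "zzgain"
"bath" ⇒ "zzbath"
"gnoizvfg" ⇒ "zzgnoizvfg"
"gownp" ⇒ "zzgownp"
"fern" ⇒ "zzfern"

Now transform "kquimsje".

Looking at the pairs, the operation is to prepend "zz".
"kquimsje" → "zzkquimsje".

zzkquimsje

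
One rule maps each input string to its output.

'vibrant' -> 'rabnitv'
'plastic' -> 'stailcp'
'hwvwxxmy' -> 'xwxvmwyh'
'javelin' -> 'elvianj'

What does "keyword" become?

woyredk

What's happening: take characters alternately from the front and the back (1st, last, 2nd, 2nd-last, ...), then reverse the string.
Applying both steps to "keyword": "kderyow", then "woyredk".
(Check on "vibrant": → "vtinbar" → "rabnitv" ✓)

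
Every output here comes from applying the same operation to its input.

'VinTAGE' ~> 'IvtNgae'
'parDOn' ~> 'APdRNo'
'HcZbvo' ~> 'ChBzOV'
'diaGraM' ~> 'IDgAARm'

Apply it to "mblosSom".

BMOLsSMO

The pattern: swap each adjacent pair of characters (1↔2, 3↔4, ...), then flip the case of every letter.
Doing the same to "mblosSom": "BMOLsSMO".
(Check on "HcZbvo": → "cHbZov" → "ChBzOV" ✓)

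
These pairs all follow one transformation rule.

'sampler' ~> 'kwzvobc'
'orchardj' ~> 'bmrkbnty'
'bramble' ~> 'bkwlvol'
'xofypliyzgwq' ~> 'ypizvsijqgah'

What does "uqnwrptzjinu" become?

Each output is the input with this applied: move the first character to the end, then shift every letter 10 places forward in the alphabet (wrapping around).
Starting from "uqnwrptzjinu": after the first operation, "qnwrptzjinuu"; after the second, "axgbzdjtsxee".
(Check on "bramble": → "rambleb" → "bkwlvol" ✓)

axgbzdjtsxee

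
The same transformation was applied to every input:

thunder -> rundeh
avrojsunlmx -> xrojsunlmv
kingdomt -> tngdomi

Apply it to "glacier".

Each output is the input with this applied: delete the first character, then swap the first and last characters.
On "glacier": the first step gives "lacier", and the second then gives "raciel".

raciel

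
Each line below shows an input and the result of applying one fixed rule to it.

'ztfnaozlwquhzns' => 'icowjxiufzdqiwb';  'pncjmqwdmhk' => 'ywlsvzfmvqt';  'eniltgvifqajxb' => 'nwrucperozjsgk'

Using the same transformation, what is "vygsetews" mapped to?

Looking at the pairs, the operation is to shift every letter 9 places forward in the alphabet (wrapping around).
For "vygsetews" the result is "ehpbncnfb".

ehpbncnfb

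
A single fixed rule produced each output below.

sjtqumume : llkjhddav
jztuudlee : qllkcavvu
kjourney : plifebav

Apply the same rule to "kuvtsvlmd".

mmlkjdcbu

The transformation: sort the characters into reverse alphabetical order, then shift every letter 9 places backward in the alphabet (wrapping around).
For "kuvtsvlmd" the result is "mmlkjdcbu".
(Check on "sjtqumume": → "uutsqmmje" → "llkjhddav" ✓)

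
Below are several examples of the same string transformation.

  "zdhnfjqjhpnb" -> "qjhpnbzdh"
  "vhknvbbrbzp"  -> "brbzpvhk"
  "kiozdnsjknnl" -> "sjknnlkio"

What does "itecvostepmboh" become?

What's happening: move the first 3 characters to the end (rotate left by 3), then delete the first 3 characters.
Applying both steps to "itecvostepmboh": "cvostepmbohite", then "stepmbohite".

stepmbohite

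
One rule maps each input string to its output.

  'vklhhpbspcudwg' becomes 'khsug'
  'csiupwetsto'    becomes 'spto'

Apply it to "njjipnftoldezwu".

What's happening: keep one character in every 3, starting at position 2 (positions 2nd, 5th, 8th, ...).
For "njjipnftoldezwu" the result is "jptdw".

jptdw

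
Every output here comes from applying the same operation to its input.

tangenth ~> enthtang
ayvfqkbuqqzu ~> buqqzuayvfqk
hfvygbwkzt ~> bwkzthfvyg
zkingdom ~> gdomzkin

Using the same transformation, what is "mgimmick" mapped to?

mickmgim

Looking at the pairs, the operation is to swap the front and back halves of the string.
"mgimmick" → "mickmgim".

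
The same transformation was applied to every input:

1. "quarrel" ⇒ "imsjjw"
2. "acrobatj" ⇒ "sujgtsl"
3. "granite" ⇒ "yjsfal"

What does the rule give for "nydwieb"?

fqvoaw

The transformation: shift every letter 8 places backward in the alphabet (wrapping around), then delete the last character.
Starting from "nydwieb": after the first operation, "fqvoawt"; after the second, "fqvoaw".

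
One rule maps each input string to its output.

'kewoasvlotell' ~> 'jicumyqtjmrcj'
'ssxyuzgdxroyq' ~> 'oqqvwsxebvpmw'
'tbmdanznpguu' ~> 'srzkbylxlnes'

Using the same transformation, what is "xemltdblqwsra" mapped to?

The pattern: shift every letter 2 places backward in the alphabet (wrapping around), then move the last character to the front.
"xemltdblqwsra" → "yvckjrbzjouqp".
(Check on "kewoasvlotell": → "icumyqtjmrcjj" → "jicumyqtjmrcj" ✓)

yvckjrbzjouqp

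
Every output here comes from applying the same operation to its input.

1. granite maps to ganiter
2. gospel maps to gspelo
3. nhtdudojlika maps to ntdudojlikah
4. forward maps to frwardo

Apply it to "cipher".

The pattern: move the first character to the end, then swap the first and last characters.
Applying that to "cipher" gives "cpheri".

cpheri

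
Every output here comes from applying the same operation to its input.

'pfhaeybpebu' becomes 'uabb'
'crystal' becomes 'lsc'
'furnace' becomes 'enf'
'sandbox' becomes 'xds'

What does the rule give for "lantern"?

Rule — swap the first and last characters, then keep one character in every 3, starting at position 1 (positions 1st, 4th, 7th, ...).
On "lantern": the first step gives "nanterl", and the second then gives "ntl".

ntl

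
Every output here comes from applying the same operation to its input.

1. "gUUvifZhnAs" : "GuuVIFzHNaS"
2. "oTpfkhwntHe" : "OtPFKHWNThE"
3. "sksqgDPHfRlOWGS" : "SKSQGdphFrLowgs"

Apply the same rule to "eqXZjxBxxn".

The transformation: flip the case of every letter.
For "eqXZjxBxxn" the result is "EQxzJXbXXN".

EQxzJXbXXN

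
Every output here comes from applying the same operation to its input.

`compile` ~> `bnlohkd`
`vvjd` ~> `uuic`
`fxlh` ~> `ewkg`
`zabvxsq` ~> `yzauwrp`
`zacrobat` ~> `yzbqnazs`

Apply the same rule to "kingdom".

Each output is the input with this applied: shift every letter 1 place backward in the alphabet (wrapping around).
"kingdom" → "jhmfcnl".

jhmfcnl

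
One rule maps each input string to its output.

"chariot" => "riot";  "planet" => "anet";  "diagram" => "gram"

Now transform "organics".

nics

Each output is the input with this applied: keep only the last 4 characters.
"organics" → "nics".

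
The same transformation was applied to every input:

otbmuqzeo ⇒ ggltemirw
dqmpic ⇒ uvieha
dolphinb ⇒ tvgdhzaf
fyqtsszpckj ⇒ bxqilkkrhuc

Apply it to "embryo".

The pattern: shift every letter 8 places backward in the alphabet (wrapping around), then move the last character to the front.
Applying both steps to "embryo": "wetjqg", then "gwetjq".

gwetjq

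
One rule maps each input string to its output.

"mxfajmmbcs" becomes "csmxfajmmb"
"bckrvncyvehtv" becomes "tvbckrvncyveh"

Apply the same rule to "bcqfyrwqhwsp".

spbcqfyrwqhw

Rule — move the last 2 characters to the front (rotate right by 2).
So "bcqfyrwqhwsp" becomes "spbcqfyrwqhw".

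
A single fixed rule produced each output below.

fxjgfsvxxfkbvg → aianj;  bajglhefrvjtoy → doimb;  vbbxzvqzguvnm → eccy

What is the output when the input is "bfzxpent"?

isw

Rule — shift every letter 3 places forward in the alphabet (wrapping around), then keep one character in every 3, starting at position 2 (positions 2nd, 5th, 8th, ...).
Applying both steps to "bfzxpent": "eicashqw", then "isw".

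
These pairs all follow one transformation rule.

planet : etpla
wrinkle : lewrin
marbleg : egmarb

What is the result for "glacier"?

erglac

What's happening: move the last 2 characters to the front (rotate right by 2), then delete the last character.
Working it through for "glacier": intermediate "erglaci", final "erglac".
(Check on "wrinkle": → "lewrink" → "lewrin" ✓)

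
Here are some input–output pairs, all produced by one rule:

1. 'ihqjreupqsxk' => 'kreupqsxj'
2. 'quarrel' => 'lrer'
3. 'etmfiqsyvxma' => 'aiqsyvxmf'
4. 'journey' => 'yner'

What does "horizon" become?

Looking at the pairs, the operation is to delete the first 3 characters, then swap the first and last characters.
"horizon" → "izon" → "nzoi".

nzoi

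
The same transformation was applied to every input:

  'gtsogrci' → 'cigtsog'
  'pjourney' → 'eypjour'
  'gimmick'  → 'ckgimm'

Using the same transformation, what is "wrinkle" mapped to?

lewrin

Each output is the input with this applied: move the last 2 characters to the front (rotate right by 2), then delete the last character.
For "wrinkle", step one produces "lewrink"; step two turns that into "lewrin".
(Check on "gimmick": → "ckgimmi" → "ckgimm" ✓)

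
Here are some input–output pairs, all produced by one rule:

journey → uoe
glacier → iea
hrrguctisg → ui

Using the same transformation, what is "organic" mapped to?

In each case the input is transformed by: sort the characters into reverse alphabetical order, then keep only the vowels.
Starting from "organic": after the first operation, "ronigca"; after the second, "oia".

oia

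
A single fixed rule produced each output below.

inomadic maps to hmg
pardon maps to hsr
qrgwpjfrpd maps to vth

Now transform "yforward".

The rule is to shift every letter 4 places forward in the alphabet (wrapping around), then keep only the last 3 characters.
Applying both steps to "yforward": "cjsvaevh", then "evh".

evh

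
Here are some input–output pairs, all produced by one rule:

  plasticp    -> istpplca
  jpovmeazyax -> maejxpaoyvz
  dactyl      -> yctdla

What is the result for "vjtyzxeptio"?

zexvojittyp

Each output is the input with this applied: take characters alternately from the front and the back (1st, last, 2nd, 2nd-last, ...), then move the last 3 characters to the front (rotate right by 3).
On "vjtyzxeptio": the first step gives "vojittypzex", and the second then gives "zexvojittyp".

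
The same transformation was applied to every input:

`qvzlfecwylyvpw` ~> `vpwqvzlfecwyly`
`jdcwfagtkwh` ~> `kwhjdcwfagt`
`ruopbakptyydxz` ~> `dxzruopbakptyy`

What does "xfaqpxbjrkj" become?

rkjxfaqpxbj

What's happening: move the last 3 characters to the front (rotate right by 3).
"xfaqpxbjrkj" → "rkjxfaqpxbj".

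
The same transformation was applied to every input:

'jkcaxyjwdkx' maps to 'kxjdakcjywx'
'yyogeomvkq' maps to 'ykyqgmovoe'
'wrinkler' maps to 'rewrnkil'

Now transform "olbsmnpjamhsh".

Looking at the pairs, the operation is to swap each adjacent pair of characters (1↔2, 3↔4, ...), then take characters alternately from the front and the back (1st, last, 2nd, 2nd-last, ...).
Working it through for "olbsmnpjamhsh": intermediate "losbnmjpmashh", final "lhohssbanmmpj".

lhohssbanmmpj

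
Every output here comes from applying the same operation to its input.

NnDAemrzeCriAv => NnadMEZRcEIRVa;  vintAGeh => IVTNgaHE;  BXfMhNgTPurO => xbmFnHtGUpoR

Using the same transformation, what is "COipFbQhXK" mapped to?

The pattern: swap each adjacent pair of characters (1↔2, 3↔4, ...), then flip the case of every letter.
"COipFbQhXK" → "OCpibFhQKX" → "ocPIBfHqkx".

ocPIBfHqkx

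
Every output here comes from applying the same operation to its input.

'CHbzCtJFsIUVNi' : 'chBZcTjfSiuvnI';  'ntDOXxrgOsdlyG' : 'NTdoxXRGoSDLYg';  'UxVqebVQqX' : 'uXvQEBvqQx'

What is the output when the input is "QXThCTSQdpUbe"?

qxtHctsqDPuBE

The rule is to flip the case of every letter.
So "QXThCTSQdpUbe" becomes "qxtHctsqDPuBE".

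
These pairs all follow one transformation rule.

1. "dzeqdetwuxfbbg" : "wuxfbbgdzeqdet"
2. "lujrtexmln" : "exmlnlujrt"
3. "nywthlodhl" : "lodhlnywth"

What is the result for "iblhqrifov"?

The pattern: swap the front and back halves of the string.
For "iblhqrifov" the result is "rifoviblhq".

rifoviblhq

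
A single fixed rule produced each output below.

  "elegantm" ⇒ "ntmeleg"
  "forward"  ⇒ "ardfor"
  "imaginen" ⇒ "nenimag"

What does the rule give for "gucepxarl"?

The pattern: move the last 3 characters to the front (rotate right by 3), then delete the last character.
On "gucepxarl": the first step gives "arlgucepx", and the second then gives "arlgucep".

arlgucep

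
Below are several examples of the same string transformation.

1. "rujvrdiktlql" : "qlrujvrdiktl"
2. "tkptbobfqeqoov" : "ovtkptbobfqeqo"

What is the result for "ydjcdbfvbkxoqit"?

Rule — move the last 2 characters to the front (rotate right by 2).
So "ydjcdbfvbkxoqit" becomes "itydjcdbfvbkxoq".

itydjcdbfvbkxoq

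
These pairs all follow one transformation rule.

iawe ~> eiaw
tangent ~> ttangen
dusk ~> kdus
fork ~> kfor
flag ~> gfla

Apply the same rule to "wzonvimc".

cwzonvim

The pattern: move the last character to the front.
So "wzonvimc" becomes "cwzonvim".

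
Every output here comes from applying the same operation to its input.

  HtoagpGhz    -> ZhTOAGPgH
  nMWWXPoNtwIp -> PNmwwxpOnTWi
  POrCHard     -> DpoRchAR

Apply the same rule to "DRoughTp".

Rule — flip the case of every letter, then move the last character to the front.
On "DRoughTp": the first step gives "drOUGHtP", and the second then gives "PdrOUGHt".

PdrOUGHt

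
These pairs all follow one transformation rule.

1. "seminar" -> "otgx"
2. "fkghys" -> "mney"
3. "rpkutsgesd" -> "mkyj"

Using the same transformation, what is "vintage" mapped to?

The transformation: shift every letter 6 places forward in the alphabet (wrapping around), then keep only the last 4 characters.
Applying both steps to "vintage": "botzgmk", then "zgmk".

zgmk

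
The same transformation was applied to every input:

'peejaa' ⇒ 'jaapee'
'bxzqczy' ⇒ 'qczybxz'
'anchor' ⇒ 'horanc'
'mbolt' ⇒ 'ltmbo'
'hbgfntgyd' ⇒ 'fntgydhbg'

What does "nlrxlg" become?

xlgnlr

The rule is to move the first 3 characters to the end (rotate left by 3).
For "nlrxlg" the result is "xlgnlr".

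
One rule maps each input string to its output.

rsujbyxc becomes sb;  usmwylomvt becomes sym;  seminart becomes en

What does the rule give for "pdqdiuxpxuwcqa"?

dipw

The rule is to move the last character to the front, then keep one character in every 3, starting at position 3 (positions 3rd, 6th, 9th, ...).
Working it through for "pdqdiuxpxuwcqa": intermediate "apdqdiuxpxuwcq", final "dipw".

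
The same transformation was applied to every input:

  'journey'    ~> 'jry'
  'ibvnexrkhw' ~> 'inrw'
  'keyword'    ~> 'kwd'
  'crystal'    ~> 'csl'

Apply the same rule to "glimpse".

Each output is the input with this applied: keep one character in every 3, starting at position 1 (positions 1st, 4th, 7th, ...).
So "glimpse" becomes "gme".

gme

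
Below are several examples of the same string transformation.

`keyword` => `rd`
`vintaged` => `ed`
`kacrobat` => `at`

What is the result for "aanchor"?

or

The transformation: keep only the last 2 characters.
Doing the same to "aanchor": "or".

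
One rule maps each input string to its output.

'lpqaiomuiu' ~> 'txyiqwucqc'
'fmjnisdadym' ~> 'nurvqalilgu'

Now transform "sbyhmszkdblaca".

The pattern: shift every letter 8 places forward in the alphabet (wrapping around).
So "sbyhmszkdblaca" becomes "ajgpuahsljtiki".

ajgpuahsljtiki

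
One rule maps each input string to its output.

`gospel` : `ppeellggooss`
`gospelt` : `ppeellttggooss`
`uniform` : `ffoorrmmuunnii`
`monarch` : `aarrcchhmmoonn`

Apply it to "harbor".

bboorrhhaarr

The rule is to move the first 3 characters to the end (rotate left by 3), then double every character.
For "harbor", step one produces "borhar"; step two turns that into "bboorrhhaarr".
(Check on "gospel": → "pelgos" → "ppeellggooss" ✓)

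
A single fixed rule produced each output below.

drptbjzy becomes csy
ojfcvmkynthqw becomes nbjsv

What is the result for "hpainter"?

ghd

The rule is to shift every letter 1 place backward in the alphabet (wrapping around), then keep one character in every 3, starting at position 1 (positions 1st, 4th, 7th, ...).
Working it through for "hpainter": intermediate "gozhmsdq", final "ghd".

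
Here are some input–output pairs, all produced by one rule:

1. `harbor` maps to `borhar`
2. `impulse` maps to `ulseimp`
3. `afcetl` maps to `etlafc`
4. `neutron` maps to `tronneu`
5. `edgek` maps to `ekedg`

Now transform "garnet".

netgar

Rule — move the first 3 characters to the end (rotate left by 3).
Doing the same to "garnet": "netgar".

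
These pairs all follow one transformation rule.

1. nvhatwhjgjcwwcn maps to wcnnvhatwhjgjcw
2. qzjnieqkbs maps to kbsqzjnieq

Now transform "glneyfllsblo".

What's happening: move the last 3 characters to the front (rotate right by 3).
Doing the same to "glneyfllsblo": "bloglneyflls".

bloglneyflls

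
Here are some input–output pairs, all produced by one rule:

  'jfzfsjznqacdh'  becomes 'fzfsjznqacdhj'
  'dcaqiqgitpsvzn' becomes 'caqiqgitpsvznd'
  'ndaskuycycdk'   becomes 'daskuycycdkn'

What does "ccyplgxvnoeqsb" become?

What's happening: move the first character to the end.
Doing the same to "ccyplgxvnoeqsb": "cyplgxvnoeqsbc".

cyplgxvnoeqsbc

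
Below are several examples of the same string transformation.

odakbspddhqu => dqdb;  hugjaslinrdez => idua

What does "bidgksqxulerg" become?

The rule is to keep one character in every 3, starting at position 2 (positions 2nd, 5th, 8th, ...), then swap the front and back halves of the string.
Working it through for "bidgksqxulerg": intermediate "ikxe", final "xeik".

xeik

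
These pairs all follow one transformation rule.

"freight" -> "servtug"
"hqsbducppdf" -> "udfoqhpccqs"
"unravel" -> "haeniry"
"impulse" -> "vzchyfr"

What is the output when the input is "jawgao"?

wnjtnb

What's happening: shift every letter 13 places forward in the alphabet (wrapping around) — i.e. ROT13.
On "jawgao" that produces "wnjtnb".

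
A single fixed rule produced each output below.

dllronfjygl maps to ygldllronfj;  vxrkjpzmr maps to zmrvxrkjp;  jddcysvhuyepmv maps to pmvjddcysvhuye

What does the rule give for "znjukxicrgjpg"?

jpgznjukxicrg

The rule is to move the last 3 characters to the front (rotate right by 3).
So "znjukxicrgjpg" becomes "jpgznjukxicrg".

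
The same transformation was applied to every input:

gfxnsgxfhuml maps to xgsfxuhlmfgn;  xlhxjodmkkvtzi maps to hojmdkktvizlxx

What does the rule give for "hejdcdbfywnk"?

jdcfbwyknehd

In each case the input is transformed by: swap each adjacent pair of characters (1↔2, 3↔4, ...), then move the first 3 characters to the end (rotate left by 3).
Starting from "hejdcdbfywnk": after the first operation, "ehdjdcfbwykn"; after the second, "jdcfbwyknehd".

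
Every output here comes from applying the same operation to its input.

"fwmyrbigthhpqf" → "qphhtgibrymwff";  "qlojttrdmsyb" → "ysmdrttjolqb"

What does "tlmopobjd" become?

jbopomltd

Each output is the input with this applied: reverse the string, then move the first character to the end.
Applying both steps to "tlmopobjd": "djbopomlt", then "jbopomltd".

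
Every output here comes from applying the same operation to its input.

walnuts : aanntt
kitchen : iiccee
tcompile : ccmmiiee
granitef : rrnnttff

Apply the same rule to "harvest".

aavvss

The pattern: keep every other character starting from the second (positions 2nd, 4th, 6th, ...), then double every character.
Working it through for "harvest": intermediate "avs", final "aavvss".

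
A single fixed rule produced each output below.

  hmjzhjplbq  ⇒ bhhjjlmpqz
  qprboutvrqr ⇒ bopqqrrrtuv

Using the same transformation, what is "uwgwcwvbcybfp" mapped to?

bbccfgpuvwwwy

Rule — sort the characters into alphabetical order.
On "uwgwcwvbcybfp" that produces "bbccfgpuvwwwy".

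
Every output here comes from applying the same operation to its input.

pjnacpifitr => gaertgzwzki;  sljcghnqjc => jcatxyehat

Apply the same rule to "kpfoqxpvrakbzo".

What's happening: shift every letter 9 places backward in the alphabet (wrapping around).
On "kpfoqxpvrakbzo" that produces "bgwfhogmirbsqf".

bgwfhogmirbsqf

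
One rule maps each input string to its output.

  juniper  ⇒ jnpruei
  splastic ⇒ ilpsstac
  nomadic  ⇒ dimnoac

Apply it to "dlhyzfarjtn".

fhjlnrtyzad

Rule — sort the characters into alphabetical order, then move the first 2 characters to the end (rotate left by 2).
Applying both steps to "dlhyzfarjtn": "adfhjlnrtyz", then "fhjlnrtyzad".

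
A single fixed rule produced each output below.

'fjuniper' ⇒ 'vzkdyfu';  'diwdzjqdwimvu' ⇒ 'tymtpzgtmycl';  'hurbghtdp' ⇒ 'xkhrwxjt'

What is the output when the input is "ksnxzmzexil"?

aidnpcpuny

The transformation: shift every letter 10 places backward in the alphabet (wrapping around), then delete the last character.
On "ksnxzmzexil": the first step gives "aidnpcpunyb", and the second then gives "aidnpcpuny".
(Check on "diwdzjqdwimvu": → "tymtpzgtmyclk" → "tymtpzgtmycl" ✓)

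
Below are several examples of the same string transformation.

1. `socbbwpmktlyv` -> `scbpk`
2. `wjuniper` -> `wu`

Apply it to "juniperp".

In each case the input is transformed by: keep every other character starting from the first (positions 1st, 3rd, 5th, ...), then delete the last 2 characters.
Starting from "juniperp": after the first operation, "jnpr"; after the second, "jn".
(Check on "socbbwpmktlyv": → "scbpklv" → "scbpk" ✓)

jn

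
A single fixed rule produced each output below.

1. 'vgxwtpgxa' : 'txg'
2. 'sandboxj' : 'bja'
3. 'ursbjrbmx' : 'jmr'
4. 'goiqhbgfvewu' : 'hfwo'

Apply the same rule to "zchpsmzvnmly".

What's happening: keep one character in every 3, starting at position 2 (positions 2nd, 5th, 8th, ...), then move the first character to the end.
On "zchpsmzvnmly": the first step gives "csvl", and the second then gives "svlc".
(Check on "goiqhbgfvewu": → "ohfw" → "hfwo" ✓)

svlc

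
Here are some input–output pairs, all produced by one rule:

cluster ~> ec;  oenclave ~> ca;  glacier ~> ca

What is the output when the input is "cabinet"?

Each output is the input with this applied: sort the characters into reverse alphabetical order, then keep only the last 2 characters.
Working it through for "cabinet": intermediate "tniecba", final "ba".

ba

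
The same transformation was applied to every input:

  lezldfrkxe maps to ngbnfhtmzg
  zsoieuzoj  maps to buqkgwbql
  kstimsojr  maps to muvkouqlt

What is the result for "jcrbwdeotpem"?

letdyfgqvrgo

Looking at the pairs, the operation is to shift every letter 2 places forward in the alphabet (wrapping around).
So "jcrbwdeotpem" becomes "letdyfgqvrgo".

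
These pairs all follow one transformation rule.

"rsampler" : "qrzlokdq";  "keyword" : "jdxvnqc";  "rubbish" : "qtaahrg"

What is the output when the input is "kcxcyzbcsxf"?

jbwbxyabrwe

The pattern: shift every letter 1 place backward in the alphabet (wrapping around).
On "kcxcyzbcsxf" that produces "jbwbxyabrwe".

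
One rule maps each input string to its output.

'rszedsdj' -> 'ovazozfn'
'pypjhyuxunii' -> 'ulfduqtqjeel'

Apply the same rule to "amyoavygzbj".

Looking at the pairs, the operation is to shift every letter 4 places backward in the alphabet (wrapping around), then move the first character to the end.
Doing the same to "amyoavygzbj": "iukwrucvxfw".

iukwrucvxfw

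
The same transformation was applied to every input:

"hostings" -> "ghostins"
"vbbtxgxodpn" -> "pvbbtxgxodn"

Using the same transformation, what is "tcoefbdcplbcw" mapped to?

Looking at the pairs, the operation is to move the last character to the front, then swap the first and last characters.
For "tcoefbdcplbcw", step one produces "wtcoefbdcplbc"; step two turns that into "ctcoefbdcplbw".

ctcoefbdcplbw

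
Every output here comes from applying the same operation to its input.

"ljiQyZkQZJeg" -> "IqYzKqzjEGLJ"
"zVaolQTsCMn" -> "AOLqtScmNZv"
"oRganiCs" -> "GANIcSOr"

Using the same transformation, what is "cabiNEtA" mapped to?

BIneTaCA

The transformation: flip the case of every letter, then move the first 2 characters to the end (rotate left by 2).
Applying that to "cabiNEtA" gives "BIneTaCA".
(Check on "ljiQyZkQZJeg": → "LJIqYzKqzjEG" → "IqYzKqzjEGLJ" ✓)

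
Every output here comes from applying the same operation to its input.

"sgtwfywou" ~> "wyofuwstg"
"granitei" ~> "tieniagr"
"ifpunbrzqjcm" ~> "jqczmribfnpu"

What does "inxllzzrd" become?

zzrldlixn

The pattern: move the last 3 characters to the front (rotate right by 3), then take characters alternately from the front and the back (1st, last, 2nd, 2nd-last, ...).
Working it through for "inxllzzrd": intermediate "zrdinxllz", final "zzrldlixn".
(Check on "sgtwfywou": → "wousgtwfy" → "wyofuwstg" ✓)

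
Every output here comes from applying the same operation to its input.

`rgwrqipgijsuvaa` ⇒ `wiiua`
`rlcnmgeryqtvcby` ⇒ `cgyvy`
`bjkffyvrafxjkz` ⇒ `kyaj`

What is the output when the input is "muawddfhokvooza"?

Each output is the input with this applied: keep one character in every 3, starting at position 3 (positions 3rd, 6th, 9th, ...).
Applying that to "muawddfhokvooza" gives "adooa".

adooa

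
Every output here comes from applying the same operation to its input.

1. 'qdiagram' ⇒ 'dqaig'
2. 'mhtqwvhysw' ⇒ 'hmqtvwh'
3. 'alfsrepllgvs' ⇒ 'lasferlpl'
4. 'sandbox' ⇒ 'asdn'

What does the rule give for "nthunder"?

tnuhn

The rule is to delete the last 3 characters, then swap each adjacent pair of characters (1↔2, 3↔4, ...).
For "nthunder", step one produces "nthun"; step two turns that into "tnuhn".
(Check on "qdiagram": → "qdiag" → "dqaig" ✓)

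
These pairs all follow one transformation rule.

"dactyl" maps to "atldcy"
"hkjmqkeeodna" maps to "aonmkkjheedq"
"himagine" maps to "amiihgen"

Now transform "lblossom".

Looking at the pairs, the operation is to sort the characters into reverse alphabetical order, then swap the first and last characters.
"lblossom" → "ssoomllb" → "bsoomlls".

bsoomlls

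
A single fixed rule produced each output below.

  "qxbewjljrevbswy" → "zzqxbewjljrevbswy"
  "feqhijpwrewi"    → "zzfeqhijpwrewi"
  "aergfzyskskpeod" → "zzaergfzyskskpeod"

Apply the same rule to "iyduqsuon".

The pattern: prepend "zz".
Applying that to "iyduqsuon" gives "zziyduqsuon".

zziyduqsuon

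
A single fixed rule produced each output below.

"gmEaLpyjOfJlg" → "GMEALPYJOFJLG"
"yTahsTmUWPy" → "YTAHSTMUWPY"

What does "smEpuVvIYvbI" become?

The rule is to convert every letter to uppercase.
Doing the same to "smEpuVvIYvbI": "SMEPUVVIYVBI".

SMEPUVVIYVBI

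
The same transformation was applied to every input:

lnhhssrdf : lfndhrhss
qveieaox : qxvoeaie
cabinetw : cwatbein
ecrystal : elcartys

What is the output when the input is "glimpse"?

The transformation: take characters alternately from the front and the back (1st, last, 2nd, 2nd-last, ...).
"glimpse" → "gelsipm".

gelsipm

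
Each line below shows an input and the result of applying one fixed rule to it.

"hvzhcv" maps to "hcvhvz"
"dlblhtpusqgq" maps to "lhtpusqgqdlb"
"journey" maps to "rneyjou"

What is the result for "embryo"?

ryoemb

In each case the input is transformed by: move the first 3 characters to the end (rotate left by 3).
Applying that to "embryo" gives "ryoemb".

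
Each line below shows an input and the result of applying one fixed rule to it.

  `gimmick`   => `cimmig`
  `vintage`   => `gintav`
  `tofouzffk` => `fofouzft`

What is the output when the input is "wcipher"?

eciphw

The pattern: delete the last character, then swap the first and last characters.
Working it through for "wcipher": intermediate "wciphe", final "eciphw".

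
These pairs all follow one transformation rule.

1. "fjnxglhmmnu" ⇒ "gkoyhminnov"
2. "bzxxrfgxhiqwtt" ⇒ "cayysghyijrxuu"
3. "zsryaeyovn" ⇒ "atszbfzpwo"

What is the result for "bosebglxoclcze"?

Each output is the input with this applied: shift every letter 1 place forward in the alphabet (wrapping around).
"bosebglxoclcze" → "cptfchmypdmdaf".

cptfchmypdmdaf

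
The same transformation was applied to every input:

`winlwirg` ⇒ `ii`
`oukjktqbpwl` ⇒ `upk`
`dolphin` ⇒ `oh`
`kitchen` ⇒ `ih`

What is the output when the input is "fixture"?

Each output is the input with this applied: take characters alternately from the front and the back (1st, last, 2nd, 2nd-last, ...), then keep one character in every 3, starting at position 3 (positions 3rd, 6th, 9th, ...).
Working it through for "fixture": intermediate "feirxut", final "iu".

iu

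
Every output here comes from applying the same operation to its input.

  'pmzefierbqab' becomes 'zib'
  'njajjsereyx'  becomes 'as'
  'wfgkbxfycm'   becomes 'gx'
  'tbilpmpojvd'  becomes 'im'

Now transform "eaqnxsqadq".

What's happening: delete the last 3 characters, then keep one character in every 3, starting at position 3 (positions 3rd, 6th, 9th, ...).
Applying that to "eaqnxsqadq" gives "qs".

qs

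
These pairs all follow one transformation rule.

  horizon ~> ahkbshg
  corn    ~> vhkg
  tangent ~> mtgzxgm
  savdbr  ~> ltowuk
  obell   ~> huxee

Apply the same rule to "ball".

Each output is the input with this applied: shift every letter 7 places backward in the alphabet (wrapping around).
Doing the same to "ball": "utee".

utee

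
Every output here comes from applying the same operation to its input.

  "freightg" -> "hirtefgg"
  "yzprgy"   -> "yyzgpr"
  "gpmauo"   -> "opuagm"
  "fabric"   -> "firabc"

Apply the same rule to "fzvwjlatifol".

The rule is to sort the characters into alphabetical order, then swap the front and back halves of the string.
Starting from "fzvwjlatifol": after the first operation, "affijllotvwz"; after the second, "lotvwzaffijl".
(Check on "fabric": → "abcfir" → "firabc" ✓)

lotvwzaffijl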